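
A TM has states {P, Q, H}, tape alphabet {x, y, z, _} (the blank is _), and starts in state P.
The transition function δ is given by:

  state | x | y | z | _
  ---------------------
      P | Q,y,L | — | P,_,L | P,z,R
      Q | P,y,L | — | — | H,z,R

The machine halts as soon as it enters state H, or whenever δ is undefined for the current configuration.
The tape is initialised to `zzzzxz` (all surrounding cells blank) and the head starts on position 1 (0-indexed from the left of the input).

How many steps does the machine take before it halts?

state=P head=1 tape=___z[z]zzxz   (P,z)→(P,_,L)
state=P head=0 tape=___[z]_zzxz   (P,z)→(P,_,L)
state=P head=-1 tape=__[_]__zzxz   (P,_)→(P,z,R)
state=P head=0 tape=__z[_]_zzxz   (P,_)→(P,z,R)
state=P head=1 tape=__zz[_]zzxz   (P,_)→(P,z,R)
state=P head=2 tape=__zzz[z]zxz   (P,z)→(P,_,L)
state=P head=1 tape=__zz[z]_zxz   (P,z)→(P,_,L)
state=P head=0 tape=__z[z]__zxz   (P,z)→(P,_,L)
state=P head=-1 tape=__[z]___zxz   (P,z)→(P,_,L)
state=P head=-2 tape=_[_]____zxz   (P,_)→(P,z,R)
state=P head=-1 tape=_z[_]___zxz   (P,_)→(P,z,R)
state=P head=0 tape=_zz[_]__zxz   (P,_)→(P,z,R)
state=P head=1 tape=_zzz[_]_zxz   (P,_)→(P,z,R)
state=P head=2 tape=_zzzz[_]zxz   (P,_)→(P,z,R)
state=P head=3 tape=_zzzzz[z]xz   (P,z)→(P,_,L)
state=P head=2 tape=_zzzz[z]_xz   (P,z)→(P,_,L)
state=P head=1 tape=_zzz[z]__xz   (P,z)→(P,_,L)
state=P head=0 tape=_zz[z]___xz   (P,z)→(P,_,L)
state=P head=-1 tape=_z[z]____xz   (P,z)→(P,_,L)
state=P head=-2 tape=_[z]_____xz   (P,z)→(P,_,L)
state=P head=-3 tape=[_]______xz   (P,_)→(P,z,R)
state=P head=-2 tape=z[_]_____xz   (P,_)→(P,z,R)
state=P head=-1 tape=zz[_]____xz   (P,_)→(P,z,R)
state=P head=0 tape=zzz[_]___xz   (P,_)→(P,z,R)
state=P head=1 tape=zzzz[_]__xz   (P,_)→(P,z,R)
state=P head=2 tape=zzzzz[_]_xz   (P,_)→(P,z,R)
state=P head=3 tape=zzzzzz[_]xz   (P,_)→(P,z,R)
state=P head=4 tape=zzzzzzz[x]z   (P,x)→(Q,y,L)
state=Q head=3 tape=zzzzzz[z]yz
M halts after 28 transitions.

28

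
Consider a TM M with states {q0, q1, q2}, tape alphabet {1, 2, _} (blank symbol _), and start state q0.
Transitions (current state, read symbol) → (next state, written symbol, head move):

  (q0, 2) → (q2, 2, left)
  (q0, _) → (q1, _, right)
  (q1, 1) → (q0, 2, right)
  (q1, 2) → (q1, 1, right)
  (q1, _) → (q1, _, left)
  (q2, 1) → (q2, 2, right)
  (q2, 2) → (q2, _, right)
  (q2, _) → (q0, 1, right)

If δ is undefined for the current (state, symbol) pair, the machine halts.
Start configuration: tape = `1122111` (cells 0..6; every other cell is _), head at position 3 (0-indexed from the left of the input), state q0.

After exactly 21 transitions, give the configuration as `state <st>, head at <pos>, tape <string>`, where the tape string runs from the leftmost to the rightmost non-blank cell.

state q1, head at 8, tape 11__2221

q0 | 112[2]111___   read 2 → write 2, move left, go to q2
q2 | 11[2]2111___   read 2 → write _, move right, go to q2
q2 | 11_[2]111___   read 2 → write _, move right, go to q2
q2 | 11__[1]11___   read 1 → write 2, move right, go to q2
q2 | 11__2[1]1___   read 1 → write 2, move right, go to q2
q2 | 11__22[1]___   read 1 → write 2, move right, go to q2
q2 | 11__222[_]__   read _ → write 1, move right, go to q0
q0 | 11__2221[_]_   read _ → write _, move right, go to q1
q1 | 11__2221_[_]   read _ → write _, move left, go to q1
q1 | 11__2221[_]_   read _ → write _, move left, go to q1
q1 | 11__222[1]__   read 1 → write 2, move right, go to q0
q0 | 11__2222[_]_   read _ → write _, move right, go to q1
q1 | 11__2222_[_]   read _ → write _, move left, go to q1
q1 | 11__2222[_]_   read _ → write _, move left, go to q1
q1 | 11__222[2]__   read 2 → write 1, move right, go to q1
q1 | 11__2221[_]_   read _ → write _, move left, go to q1
q1 | 11__222[1]__   read 1 → write 2, move right, go to q0
q0 | 11__2222[_]_   read _ → write _, move right, go to q1
q1 | 11__2222_[_]   read _ → write _, move left, go to q1
q1 | 11__2222[_]_   read _ → write _, move left, go to q1
q1 | 11__222[2]__   read 2 → write 1, move right, go to q1
q1 | 11__2221[_]_
After 21 steps: state q1, head at 8, tape 11__2221.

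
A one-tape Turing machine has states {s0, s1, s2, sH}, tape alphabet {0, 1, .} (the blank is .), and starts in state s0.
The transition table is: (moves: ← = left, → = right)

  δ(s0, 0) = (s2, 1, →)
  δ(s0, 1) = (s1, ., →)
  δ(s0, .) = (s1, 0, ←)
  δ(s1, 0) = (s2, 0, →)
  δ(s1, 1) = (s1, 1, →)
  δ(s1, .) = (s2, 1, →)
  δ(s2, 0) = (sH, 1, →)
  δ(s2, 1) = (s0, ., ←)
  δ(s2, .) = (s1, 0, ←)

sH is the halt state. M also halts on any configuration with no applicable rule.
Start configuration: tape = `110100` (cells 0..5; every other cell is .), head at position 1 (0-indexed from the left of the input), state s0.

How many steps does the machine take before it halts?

s0 | 1[1]0100   read 1 → write ., move →, go to s1
s1 | 1.[0]100   read 0 → write 0, move →, go to s2
s2 | 1.0[1]00   read 1 → write ., move ←, go to s0
s0 | 1.[0].00   read 0 → write 1, move →, go to s2
s2 | 1.1[.]00   read . → write 0, move ←, go to s1
s1 | 1.[1]000   read 1 → write 1, move →, go to s1
s1 | 1.1[0]00   read 0 → write 0, move →, go to s2
s2 | 1.10[0]0   read 0 → write 1, move →, go to sH
sH | 1.101[0]
M halts after 8 transitions.

8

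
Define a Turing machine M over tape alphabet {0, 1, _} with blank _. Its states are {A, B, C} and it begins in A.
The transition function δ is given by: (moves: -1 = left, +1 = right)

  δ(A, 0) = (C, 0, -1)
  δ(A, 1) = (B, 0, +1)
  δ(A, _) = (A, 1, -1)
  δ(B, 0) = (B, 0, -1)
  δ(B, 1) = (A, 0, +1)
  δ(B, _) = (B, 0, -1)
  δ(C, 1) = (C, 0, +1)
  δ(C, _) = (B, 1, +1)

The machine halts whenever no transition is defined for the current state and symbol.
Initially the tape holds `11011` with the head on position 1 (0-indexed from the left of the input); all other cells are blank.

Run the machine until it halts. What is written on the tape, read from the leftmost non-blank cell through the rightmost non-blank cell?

A | 1[1]011   read 1 → write 0, move +1, go to B
B | 10[0]11   read 0 → write 0, move -1, go to B
B | 1[0]011   read 0 → write 0, move -1, go to B
B | [1]0011   read 1 → write 0, move +1, go to A
A | 0[0]011   read 0 → write 0, move -1, go to C
C | [0]0011
The non-blank tape span at halt is 00011.

00011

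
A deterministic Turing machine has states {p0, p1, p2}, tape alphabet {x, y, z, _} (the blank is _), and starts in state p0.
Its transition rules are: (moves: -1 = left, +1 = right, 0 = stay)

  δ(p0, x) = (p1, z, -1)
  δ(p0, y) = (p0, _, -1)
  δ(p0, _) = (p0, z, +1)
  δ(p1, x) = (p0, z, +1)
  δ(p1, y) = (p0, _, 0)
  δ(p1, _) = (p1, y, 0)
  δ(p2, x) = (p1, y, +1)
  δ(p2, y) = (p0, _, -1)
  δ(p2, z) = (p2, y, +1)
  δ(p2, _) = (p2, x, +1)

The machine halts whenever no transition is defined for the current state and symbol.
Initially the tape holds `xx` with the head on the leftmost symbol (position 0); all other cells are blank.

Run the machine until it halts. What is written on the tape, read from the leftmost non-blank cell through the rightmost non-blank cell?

state=p0 head=0 tape=_[x]x   (p0,x)→(p1,z,-1)
state=p1 head=-1 tape=[_]zx   (p1,_)→(p1,y,0)
state=p1 head=-1 tape=[y]zx   (p1,y)→(p0,_,0)
state=p0 head=-1 tape=[_]zx   (p0,_)→(p0,z,+1)
state=p0 head=0 tape=z[z]x
The non-blank tape span at halt is zzx.

zzx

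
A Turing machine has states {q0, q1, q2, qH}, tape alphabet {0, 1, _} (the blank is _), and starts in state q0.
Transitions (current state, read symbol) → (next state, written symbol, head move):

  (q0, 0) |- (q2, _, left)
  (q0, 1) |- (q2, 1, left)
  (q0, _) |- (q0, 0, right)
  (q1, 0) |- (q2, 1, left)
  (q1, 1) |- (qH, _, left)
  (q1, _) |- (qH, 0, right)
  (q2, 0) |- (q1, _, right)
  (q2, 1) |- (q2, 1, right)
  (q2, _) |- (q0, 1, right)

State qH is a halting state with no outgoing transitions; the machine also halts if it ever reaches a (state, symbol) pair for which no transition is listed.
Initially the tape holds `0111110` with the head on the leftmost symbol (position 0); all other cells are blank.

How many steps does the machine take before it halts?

6

q0 | _[0]111110   read 0 → write _, move left, go to q2
q2 | [_]_111110   read _ → write 1, move right, go to q0
q0 | 1[_]111110   read _ → write 0, move right, go to q0
q0 | 10[1]11110   read 1 → write 1, move left, go to q2
q2 | 1[0]111110   read 0 → write _, move right, go to q1
q1 | 1_[1]11110   read 1 → write _, move left, go to qH
qH | 1[_]_11110
M halts after 6 transitions.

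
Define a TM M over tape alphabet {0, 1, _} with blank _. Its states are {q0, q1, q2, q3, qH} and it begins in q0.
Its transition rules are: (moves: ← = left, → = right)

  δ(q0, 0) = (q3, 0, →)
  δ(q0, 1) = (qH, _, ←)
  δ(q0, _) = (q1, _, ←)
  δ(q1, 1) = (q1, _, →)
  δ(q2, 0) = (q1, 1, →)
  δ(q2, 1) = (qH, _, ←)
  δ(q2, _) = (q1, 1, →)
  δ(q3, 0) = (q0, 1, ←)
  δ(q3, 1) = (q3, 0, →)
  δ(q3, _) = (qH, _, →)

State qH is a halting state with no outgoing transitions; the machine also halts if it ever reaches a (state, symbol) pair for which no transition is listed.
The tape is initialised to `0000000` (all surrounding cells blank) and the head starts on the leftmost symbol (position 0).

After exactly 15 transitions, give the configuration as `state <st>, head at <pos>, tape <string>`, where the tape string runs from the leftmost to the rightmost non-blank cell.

state q3, head at 5, tape 0000010

q0 | [0]000000   read 0 → write 0, move →, go to q3
q3 | 0[0]00000   read 0 → write 1, move ←, go to q0
q0 | [0]100000   read 0 → write 0, move →, go to q3
q3 | 0[1]00000   read 1 → write 0, move →, go to q3
q3 | 00[0]0000   read 0 → write 1, move ←, go to q0
q0 | 0[0]10000   read 0 → write 0, move →, go to q3
q3 | 00[1]0000   read 1 → write 0, move →, go to q3
q3 | 000[0]000   read 0 → write 1, move ←, go to q0
q0 | 00[0]1000   read 0 → write 0, move →, go to q3
q3 | 000[1]000   read 1 → write 0, move →, go to q3
q3 | 0000[0]00   read 0 → write 1, move ←, go to q0
q0 | 000[0]100   read 0 → write 0, move →, go to q3
q3 | 0000[1]00   read 1 → write 0, move →, go to q3
q3 | 00000[0]0   read 0 → write 1, move ←, go to q0
q0 | 0000[0]10   read 0 → write 0, move →, go to q3
q3 | 00000[1]0
After 15 steps: state q3, head at 5, tape 0000010.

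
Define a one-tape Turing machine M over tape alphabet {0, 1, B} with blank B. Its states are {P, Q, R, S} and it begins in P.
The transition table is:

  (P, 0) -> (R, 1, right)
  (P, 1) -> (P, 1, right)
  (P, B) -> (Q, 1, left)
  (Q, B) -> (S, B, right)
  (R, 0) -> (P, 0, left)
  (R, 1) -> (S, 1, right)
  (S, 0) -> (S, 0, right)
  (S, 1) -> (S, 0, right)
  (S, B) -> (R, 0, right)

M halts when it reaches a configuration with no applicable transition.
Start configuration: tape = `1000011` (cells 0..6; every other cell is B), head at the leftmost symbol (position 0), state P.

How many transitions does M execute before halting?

14

state=P head=0 tape=[1]000011BB   (P,1)→(P,1,right)
state=P head=1 tape=1[0]00011BB   (P,0)→(R,1,right)
state=R head=2 tape=11[0]0011BB   (R,0)→(P,0,left)
state=P head=1 tape=1[1]00011BB   (P,1)→(P,1,right)
state=P head=2 tape=11[0]0011BB   (P,0)→(R,1,right)
state=R head=3 tape=111[0]011BB   (R,0)→(P,0,left)
state=P head=2 tape=11[1]0011BB   (P,1)→(P,1,right)
state=P head=3 tape=111[0]011BB   (P,0)→(R,1,right)
state=R head=4 tape=1111[0]11BB   (R,0)→(P,0,left)
state=P head=3 tape=111[1]011BB   (P,1)→(P,1,right)
state=P head=4 tape=1111[0]11BB   (P,0)→(R,1,right)
state=R head=5 tape=11111[1]1BB   (R,1)→(S,1,right)
state=S head=6 tape=111111[1]BB   (S,1)→(S,0,right)
state=S head=7 tape=1111110[B]B   (S,B)→(R,0,right)
state=R head=8 tape=11111100[B]
M halts after 14 transitions.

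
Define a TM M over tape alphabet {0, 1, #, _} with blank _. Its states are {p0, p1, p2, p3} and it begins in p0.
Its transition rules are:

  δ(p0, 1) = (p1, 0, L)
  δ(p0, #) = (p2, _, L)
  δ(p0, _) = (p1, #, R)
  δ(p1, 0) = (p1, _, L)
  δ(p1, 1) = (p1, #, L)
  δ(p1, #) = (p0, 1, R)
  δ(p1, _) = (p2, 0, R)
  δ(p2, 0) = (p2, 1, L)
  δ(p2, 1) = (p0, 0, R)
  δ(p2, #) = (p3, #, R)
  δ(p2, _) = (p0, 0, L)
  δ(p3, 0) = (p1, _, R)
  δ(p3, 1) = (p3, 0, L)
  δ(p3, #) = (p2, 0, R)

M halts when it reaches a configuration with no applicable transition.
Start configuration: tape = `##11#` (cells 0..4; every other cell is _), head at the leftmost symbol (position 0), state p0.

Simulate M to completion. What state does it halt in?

p0 | ___[#]#11#   read # → write _, move L, go to p2
p2 | __[_]_#11#   read _ → write 0, move L, go to p0
p0 | _[_]0_#11#   read _ → write #, move R, go to p1
p1 | _#[0]_#11#   read 0 → write _, move L, go to p1
p1 | _[#]__#11#   read # → write 1, move R, go to p0
p0 | _1[_]_#11#   read _ → write #, move R, go to p1
p1 | _1#[_]#11#   read _ → write 0, move R, go to p2
p2 | _1#0[#]11#   read # → write #, move R, go to p3
p3 | _1#0#[1]1#   read 1 → write 0, move L, go to p3
p3 | _1#0[#]01#   read # → write 0, move R, go to p2
p2 | _1#00[0]1#   read 0 → write 1, move L, go to p2
p2 | _1#0[0]11#   read 0 → write 1, move L, go to p2
p2 | _1#[0]111#   read 0 → write 1, move L, go to p2
p2 | _1[#]1111#   read # → write #, move R, go to p3
p3 | _1#[1]111#   read 1 → write 0, move L, go to p3
p3 | _1[#]0111#   read # → write 0, move R, go to p2
p2 | _10[0]111#   read 0 → write 1, move L, go to p2
p2 | _1[0]1111#   read 0 → write 1, move L, go to p2
p2 | _[1]11111#   read 1 → write 0, move R, go to p0
p0 | _0[1]1111#   read 1 → write 0, move L, go to p1
p1 | _[0]01111#   read 0 → write _, move L, go to p1
p1 | [_]_01111#   read _ → write 0, move R, go to p2
p2 | 0[_]01111#   read _ → write 0, move L, go to p0
p0 | [0]001111#
No transition is defined for (p0, 0); M halts in state p0.

p0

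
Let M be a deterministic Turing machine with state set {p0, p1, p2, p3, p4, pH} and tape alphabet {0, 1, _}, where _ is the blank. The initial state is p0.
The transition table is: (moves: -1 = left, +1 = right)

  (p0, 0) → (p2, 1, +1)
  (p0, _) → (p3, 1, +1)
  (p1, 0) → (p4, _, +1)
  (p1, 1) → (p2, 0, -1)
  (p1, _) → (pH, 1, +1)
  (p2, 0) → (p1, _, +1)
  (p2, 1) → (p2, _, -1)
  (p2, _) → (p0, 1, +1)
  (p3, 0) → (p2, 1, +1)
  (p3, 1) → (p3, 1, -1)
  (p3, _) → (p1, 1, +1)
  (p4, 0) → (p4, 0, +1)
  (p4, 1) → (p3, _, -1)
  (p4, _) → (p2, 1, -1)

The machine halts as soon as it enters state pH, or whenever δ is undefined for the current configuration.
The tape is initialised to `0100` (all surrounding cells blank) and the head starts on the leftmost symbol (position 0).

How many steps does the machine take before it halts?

17

p0 | _[0]100______   read 0 → write 1, move +1, go to p2
p2 | _1[1]00______   read 1 → write _, move -1, go to p2
p2 | _[1]_00______   read 1 → write _, move -1, go to p2
p2 | [_]__00______   read _ → write 1, move +1, go to p0
p0 | 1[_]_00______   read _ → write 1, move +1, go to p3
p3 | 11[_]00______   read _ → write 1, move +1, go to p1
p1 | 111[0]0______   read 0 → write _, move +1, go to p4
p4 | 111_[0]______   read 0 → write 0, move +1, go to p4
p4 | 111_0[_]_____   read _ → write 1, move -1, go to p2
p2 | 111_[0]1_____   read 0 → write _, move +1, go to p1
p1 | 111__[1]_____   read 1 → write 0, move -1, go to p2
p2 | 111_[_]0_____   read _ → write 1, move +1, go to p0
p0 | 111_1[0]_____   read 0 → write 1, move +1, go to p2
p2 | 111_11[_]____   read _ → write 1, move +1, go to p0
p0 | 111_111[_]___   read _ → write 1, move +1, go to p3
p3 | 111_1111[_]__   read _ → write 1, move +1, go to p1
p1 | 111_11111[_]_   read _ → write 1, move +1, go to pH
pH | 111_111111[_]
M halts after 17 transitions.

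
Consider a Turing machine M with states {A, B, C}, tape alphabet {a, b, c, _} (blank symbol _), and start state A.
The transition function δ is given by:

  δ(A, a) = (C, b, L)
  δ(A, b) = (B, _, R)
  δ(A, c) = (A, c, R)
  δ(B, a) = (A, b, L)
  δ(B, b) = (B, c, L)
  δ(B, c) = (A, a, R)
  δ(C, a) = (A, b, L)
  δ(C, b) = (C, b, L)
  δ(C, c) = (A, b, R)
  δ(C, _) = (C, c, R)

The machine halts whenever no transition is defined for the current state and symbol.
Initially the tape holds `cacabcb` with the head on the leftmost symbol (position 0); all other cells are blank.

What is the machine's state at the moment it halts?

A

A | [c]acabcb   read c → write c, move R, go to A
A | c[a]cabcb   read a → write b, move L, go to C
C | [c]bcabcb   read c → write b, move R, go to A
A | b[b]cabcb   read b → write _, move R, go to B
B | b_[c]abcb   read c → write a, move R, go to A
A | b_a[a]bcb   read a → write b, move L, go to C
C | b_[a]bbcb   read a → write b, move L, go to A
A | b[_]bbbcb
No transition is defined for (A, _); M halts in state A.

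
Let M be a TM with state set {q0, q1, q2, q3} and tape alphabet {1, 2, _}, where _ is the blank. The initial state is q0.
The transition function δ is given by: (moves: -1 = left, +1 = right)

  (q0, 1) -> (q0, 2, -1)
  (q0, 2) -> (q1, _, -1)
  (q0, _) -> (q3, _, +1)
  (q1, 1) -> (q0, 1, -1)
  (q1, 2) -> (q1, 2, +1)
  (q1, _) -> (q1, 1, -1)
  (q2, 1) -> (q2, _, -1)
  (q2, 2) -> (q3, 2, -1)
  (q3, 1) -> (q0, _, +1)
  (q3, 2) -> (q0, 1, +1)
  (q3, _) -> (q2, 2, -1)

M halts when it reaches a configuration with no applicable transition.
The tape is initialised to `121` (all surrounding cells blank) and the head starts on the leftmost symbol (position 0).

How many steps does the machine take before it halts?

state=q0 head=0 tape=_[1]21__   (q0,1)→(q0,2,-1)
state=q0 head=-1 tape=[_]221__   (q0,_)→(q3,_,+1)
state=q3 head=0 tape=_[2]21__   (q3,2)→(q0,1,+1)
state=q0 head=1 tape=_1[2]1__   (q0,2)→(q1,_,-1)
state=q1 head=0 tape=_[1]_1__   (q1,1)→(q0,1,-1)
state=q0 head=-1 tape=[_]1_1__   (q0,_)→(q3,_,+1)
state=q3 head=0 tape=_[1]_1__   (q3,1)→(q0,_,+1)
state=q0 head=1 tape=__[_]1__   (q0,_)→(q3,_,+1)
state=q3 head=2 tape=___[1]__   (q3,1)→(q0,_,+1)
state=q0 head=3 tape=____[_]_   (q0,_)→(q3,_,+1)
state=q3 head=4 tape=_____[_]   (q3,_)→(q2,2,-1)
state=q2 head=3 tape=____[_]2
M halts after 11 transitions.

11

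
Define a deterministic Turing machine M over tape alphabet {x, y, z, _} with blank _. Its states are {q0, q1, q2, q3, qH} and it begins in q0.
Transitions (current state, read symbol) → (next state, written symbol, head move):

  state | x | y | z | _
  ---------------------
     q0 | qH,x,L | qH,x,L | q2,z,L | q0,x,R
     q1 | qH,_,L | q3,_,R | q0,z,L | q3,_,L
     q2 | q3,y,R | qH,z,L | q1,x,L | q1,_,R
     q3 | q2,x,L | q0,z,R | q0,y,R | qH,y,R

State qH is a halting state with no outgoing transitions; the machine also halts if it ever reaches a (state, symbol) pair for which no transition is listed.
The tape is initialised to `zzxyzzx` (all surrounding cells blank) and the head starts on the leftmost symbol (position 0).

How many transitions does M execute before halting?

state=q0 head=0 tape=_[z]zxyzzx   (q0,z)→(q2,z,L)
state=q2 head=-1 tape=[_]zzxyzzx   (q2,_)→(q1,_,R)
state=q1 head=0 tape=_[z]zxyzzx   (q1,z)→(q0,z,L)
state=q0 head=-1 tape=[_]zzxyzzx   (q0,_)→(q0,x,R)
state=q0 head=0 tape=x[z]zxyzzx   (q0,z)→(q2,z,L)
state=q2 head=-1 tape=[x]zzxyzzx   (q2,x)→(q3,y,R)
state=q3 head=0 tape=y[z]zxyzzx   (q3,z)→(q0,y,R)
state=q0 head=1 tape=yy[z]xyzzx   (q0,z)→(q2,z,L)
state=q2 head=0 tape=y[y]zxyzzx   (q2,y)→(qH,z,L)
state=qH head=-1 tape=[y]zzxyzzx
M halts after 9 transitions.

9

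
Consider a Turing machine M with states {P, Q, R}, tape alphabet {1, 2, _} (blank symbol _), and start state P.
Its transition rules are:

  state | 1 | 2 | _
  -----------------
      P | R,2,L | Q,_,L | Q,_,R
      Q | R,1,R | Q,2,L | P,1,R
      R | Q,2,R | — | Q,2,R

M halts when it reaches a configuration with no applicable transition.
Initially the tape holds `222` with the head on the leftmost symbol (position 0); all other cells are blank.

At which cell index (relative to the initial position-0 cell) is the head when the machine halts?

1

P | _[2]22   read 2 → write _, move L, go to Q
Q | [_]_22   read _ → write 1, move R, go to P
P | 1[_]22   read _ → write _, move R, go to Q
Q | 1_[2]2   read 2 → write 2, move L, go to Q
Q | 1[_]22   read _ → write 1, move R, go to P
P | 11[2]2   read 2 → write _, move L, go to Q
Q | 1[1]_2   read 1 → write 1, move R, go to R
R | 11[_]2   read _ → write 2, move R, go to Q
Q | 112[2]   read 2 → write 2, move L, go to Q
Q | 11[2]2   read 2 → write 2, move L, go to Q
Q | 1[1]22   read 1 → write 1, move R, go to R
R | 11[2]2
At halt the head is at cell 1.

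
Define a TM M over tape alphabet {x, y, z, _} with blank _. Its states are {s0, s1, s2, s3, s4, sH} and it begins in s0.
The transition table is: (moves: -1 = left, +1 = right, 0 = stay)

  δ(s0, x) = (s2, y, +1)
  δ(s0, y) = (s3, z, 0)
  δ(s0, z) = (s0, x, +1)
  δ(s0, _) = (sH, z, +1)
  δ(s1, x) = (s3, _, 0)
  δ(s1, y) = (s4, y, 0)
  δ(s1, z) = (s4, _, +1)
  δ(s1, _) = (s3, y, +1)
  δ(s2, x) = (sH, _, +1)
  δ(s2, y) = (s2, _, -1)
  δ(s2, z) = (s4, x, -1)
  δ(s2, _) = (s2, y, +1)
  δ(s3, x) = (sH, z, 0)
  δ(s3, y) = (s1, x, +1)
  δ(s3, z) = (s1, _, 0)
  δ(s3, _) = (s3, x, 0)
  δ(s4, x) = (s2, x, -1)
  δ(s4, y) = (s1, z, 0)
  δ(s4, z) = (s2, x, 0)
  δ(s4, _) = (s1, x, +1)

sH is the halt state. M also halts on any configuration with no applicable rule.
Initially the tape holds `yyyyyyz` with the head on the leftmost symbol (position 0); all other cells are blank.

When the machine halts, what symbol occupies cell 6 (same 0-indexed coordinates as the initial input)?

_

state=s0 head=0 tape=[y]yyyyyz_   (s0,y)→(s3,z,0)
state=s3 head=0 tape=[z]yyyyyz_   (s3,z)→(s1,_,0)
state=s1 head=0 tape=[_]yyyyyz_   (s1,_)→(s3,y,+1)
state=s3 head=1 tape=y[y]yyyyz_   (s3,y)→(s1,x,+1)
state=s1 head=2 tape=yx[y]yyyz_   (s1,y)→(s4,y,0)
state=s4 head=2 tape=yx[y]yyyz_   (s4,y)→(s1,z,0)
state=s1 head=2 tape=yx[z]yyyz_   (s1,z)→(s4,_,+1)
state=s4 head=3 tape=yx_[y]yyz_   (s4,y)→(s1,z,0)
state=s1 head=3 tape=yx_[z]yyz_   (s1,z)→(s4,_,+1)
state=s4 head=4 tape=yx__[y]yz_   (s4,y)→(s1,z,0)
state=s1 head=4 tape=yx__[z]yz_   (s1,z)→(s4,_,+1)
state=s4 head=5 tape=yx___[y]z_   (s4,y)→(s1,z,0)
state=s1 head=5 tape=yx___[z]z_   (s1,z)→(s4,_,+1)
state=s4 head=6 tape=yx____[z]_   (s4,z)→(s2,x,0)
state=s2 head=6 tape=yx____[x]_   (s2,x)→(sH,_,+1)
state=sH head=7 tape=yx_____[_]
Cell 6 holds _ when M halts.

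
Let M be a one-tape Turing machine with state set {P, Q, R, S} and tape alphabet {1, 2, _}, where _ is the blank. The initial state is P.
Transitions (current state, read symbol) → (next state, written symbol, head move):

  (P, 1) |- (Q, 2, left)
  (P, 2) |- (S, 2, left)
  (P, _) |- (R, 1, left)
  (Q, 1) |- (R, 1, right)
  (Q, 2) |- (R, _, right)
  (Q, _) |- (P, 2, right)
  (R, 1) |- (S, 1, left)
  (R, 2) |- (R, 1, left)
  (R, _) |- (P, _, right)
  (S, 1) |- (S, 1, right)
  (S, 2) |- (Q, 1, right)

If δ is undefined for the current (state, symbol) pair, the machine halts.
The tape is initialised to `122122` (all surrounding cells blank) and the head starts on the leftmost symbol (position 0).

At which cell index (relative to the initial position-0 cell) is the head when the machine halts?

2

P | _[1]22122   read 1 → write 2, move left, go to Q
Q | [_]222122   read _ → write 2, move right, go to P
P | 2[2]22122   read 2 → write 2, move left, go to S
S | [2]222122   read 2 → write 1, move right, go to Q
Q | 1[2]22122   read 2 → write _, move right, go to R
R | 1_[2]2122   read 2 → write 1, move left, go to R
R | 1[_]12122   read _ → write _, move right, go to P
P | 1_[1]2122   read 1 → write 2, move left, go to Q
Q | 1[_]22122   read _ → write 2, move right, go to P
P | 12[2]2122   read 2 → write 2, move left, go to S
S | 1[2]22122   read 2 → write 1, move right, go to Q
Q | 11[2]2122   read 2 → write _, move right, go to R
R | 11_[2]122   read 2 → write 1, move left, go to R
R | 11[_]1122   read _ → write _, move right, go to P
P | 11_[1]122   read 1 → write 2, move left, go to Q
Q | 11[_]2122   read _ → write 2, move right, go to P
P | 112[2]122   read 2 → write 2, move left, go to S
S | 11[2]2122   read 2 → write 1, move right, go to Q
Q | 111[2]122   read 2 → write _, move right, go to R
R | 111_[1]22   read 1 → write 1, move left, go to S
S | 111[_]122
At halt the head is at cell 2.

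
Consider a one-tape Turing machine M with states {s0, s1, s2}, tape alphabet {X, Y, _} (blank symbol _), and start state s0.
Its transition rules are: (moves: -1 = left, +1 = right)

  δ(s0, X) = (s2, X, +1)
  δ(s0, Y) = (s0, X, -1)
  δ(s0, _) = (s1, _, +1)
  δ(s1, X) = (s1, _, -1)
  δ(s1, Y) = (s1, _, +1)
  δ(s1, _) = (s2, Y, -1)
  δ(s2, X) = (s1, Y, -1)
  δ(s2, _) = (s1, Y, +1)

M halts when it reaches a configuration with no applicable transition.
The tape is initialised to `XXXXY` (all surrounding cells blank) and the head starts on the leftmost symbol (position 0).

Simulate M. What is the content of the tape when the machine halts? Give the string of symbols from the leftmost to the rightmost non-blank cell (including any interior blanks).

s0 | __[X]XXXY   read X → write X, move +1, go to s2
s2 | __X[X]XXY   read X → write Y, move -1, go to s1
s1 | __[X]YXXY   read X → write _, move -1, go to s1
s1 | _[_]_YXXY   read _ → write Y, move -1, go to s2
s2 | [_]Y_YXXY   read _ → write Y, move +1, go to s1
s1 | Y[Y]_YXXY   read Y → write _, move +1, go to s1
s1 | Y_[_]YXXY   read _ → write Y, move -1, go to s2
s2 | Y[_]YYXXY   read _ → write Y, move +1, go to s1
s1 | YY[Y]YXXY   read Y → write _, move +1, go to s1
s1 | YY_[Y]XXY   read Y → write _, move +1, go to s1
s1 | YY__[X]XY   read X → write _, move -1, go to s1
s1 | YY_[_]_XY   read _ → write Y, move -1, go to s2
s2 | YY[_]Y_XY   read _ → write Y, move +1, go to s1
s1 | YYY[Y]_XY   read Y → write _, move +1, go to s1
s1 | YYY_[_]XY   read _ → write Y, move -1, go to s2
s2 | YYY[_]YXY   read _ → write Y, move +1, go to s1
s1 | YYYY[Y]XY   read Y → write _, move +1, go to s1
s1 | YYYY_[X]Y   read X → write _, move -1, go to s1
s1 | YYYY[_]_Y   read _ → write Y, move -1, go to s2
s2 | YYY[Y]Y_Y
The non-blank tape span at halt is YYYYY_Y.

YYYYY_Y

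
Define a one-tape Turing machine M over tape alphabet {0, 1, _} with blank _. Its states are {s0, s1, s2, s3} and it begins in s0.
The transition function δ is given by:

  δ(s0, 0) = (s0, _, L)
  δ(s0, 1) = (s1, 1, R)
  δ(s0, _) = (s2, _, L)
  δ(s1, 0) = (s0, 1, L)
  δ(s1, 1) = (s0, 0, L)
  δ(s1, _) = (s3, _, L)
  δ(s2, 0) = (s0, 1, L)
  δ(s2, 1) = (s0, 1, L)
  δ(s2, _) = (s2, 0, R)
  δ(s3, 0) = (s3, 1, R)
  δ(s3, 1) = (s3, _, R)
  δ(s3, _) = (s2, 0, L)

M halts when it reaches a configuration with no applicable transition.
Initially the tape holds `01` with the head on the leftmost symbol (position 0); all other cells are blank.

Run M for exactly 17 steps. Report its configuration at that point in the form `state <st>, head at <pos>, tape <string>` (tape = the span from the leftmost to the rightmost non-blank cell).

state=s0 head=0 tape=____[0]1   (s0,0)→(s0,_,L)
state=s0 head=-1 tape=___[_]_1   (s0,_)→(s2,_,L)
state=s2 head=-2 tape=__[_]__1   (s2,_)→(s2,0,R)
state=s2 head=-1 tape=__0[_]_1   (s2,_)→(s2,0,R)
state=s2 head=0 tape=__00[_]1   (s2,_)→(s2,0,R)
state=s2 head=1 tape=__000[1]   (s2,1)→(s0,1,L)
state=s0 head=0 tape=__00[0]1   (s0,0)→(s0,_,L)
state=s0 head=-1 tape=__0[0]_1   (s0,0)→(s0,_,L)
state=s0 head=-2 tape=__[0]__1   (s0,0)→(s0,_,L)
state=s0 head=-3 tape=_[_]___1   (s0,_)→(s2,_,L)
state=s2 head=-4 tape=[_]____1   (s2,_)→(s2,0,R)
state=s2 head=-3 tape=0[_]___1   (s2,_)→(s2,0,R)
state=s2 head=-2 tape=00[_]__1   (s2,_)→(s2,0,R)
state=s2 head=-1 tape=000[_]_1   (s2,_)→(s2,0,R)
state=s2 head=0 tape=0000[_]1   (s2,_)→(s2,0,R)
state=s2 head=1 tape=00000[1]   (s2,1)→(s0,1,L)
state=s0 head=0 tape=0000[0]1   (s0,0)→(s0,_,L)
state=s0 head=-1 tape=000[0]_1
After 17 steps: state s0, head at -1, tape 0000_1.

state s0, head at -1, tape 0000_1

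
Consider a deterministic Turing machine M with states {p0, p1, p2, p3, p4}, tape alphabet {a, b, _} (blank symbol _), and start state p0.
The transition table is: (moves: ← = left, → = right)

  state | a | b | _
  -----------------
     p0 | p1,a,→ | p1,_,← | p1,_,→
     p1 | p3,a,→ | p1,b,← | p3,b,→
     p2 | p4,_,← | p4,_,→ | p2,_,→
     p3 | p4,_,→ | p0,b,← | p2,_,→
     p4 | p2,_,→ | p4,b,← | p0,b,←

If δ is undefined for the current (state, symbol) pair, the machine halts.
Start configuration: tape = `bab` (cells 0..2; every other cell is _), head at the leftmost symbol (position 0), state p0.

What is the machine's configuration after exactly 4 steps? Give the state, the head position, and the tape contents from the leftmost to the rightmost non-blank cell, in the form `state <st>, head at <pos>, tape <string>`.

state p4, head at 0, tape b__b

state=p0 head=0 tape=_[b]ab   (p0,b)→(p1,_,←)
state=p1 head=-1 tape=[_]_ab   (p1,_)→(p3,b,→)
state=p3 head=0 tape=b[_]ab   (p3,_)→(p2,_,→)
state=p2 head=1 tape=b_[a]b   (p2,a)→(p4,_,←)
state=p4 head=0 tape=b[_]_b
After 4 steps: state p4, head at 0, tape b__b.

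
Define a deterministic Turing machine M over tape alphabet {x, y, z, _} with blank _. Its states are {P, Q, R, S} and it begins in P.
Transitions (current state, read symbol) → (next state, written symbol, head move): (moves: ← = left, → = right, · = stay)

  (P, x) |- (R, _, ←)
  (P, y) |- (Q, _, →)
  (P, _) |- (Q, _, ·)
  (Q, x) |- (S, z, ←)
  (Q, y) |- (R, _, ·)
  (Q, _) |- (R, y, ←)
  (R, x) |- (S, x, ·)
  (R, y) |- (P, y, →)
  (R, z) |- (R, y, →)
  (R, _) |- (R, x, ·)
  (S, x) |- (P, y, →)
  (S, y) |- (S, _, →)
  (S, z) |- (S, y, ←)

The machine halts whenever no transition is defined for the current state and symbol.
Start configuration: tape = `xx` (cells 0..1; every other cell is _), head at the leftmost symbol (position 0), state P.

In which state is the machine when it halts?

S

state=P head=0 tape=_[x]x   (P,x)→(R,_,←)
state=R head=-1 tape=[_]_x   (R,_)→(R,x,·)
state=R head=-1 tape=[x]_x   (R,x)→(S,x,·)
state=S head=-1 tape=[x]_x   (S,x)→(P,y,→)
state=P head=0 tape=y[_]x   (P,_)→(Q,_,·)
state=Q head=0 tape=y[_]x   (Q,_)→(R,y,←)
state=R head=-1 tape=[y]yx   (R,y)→(P,y,→)
state=P head=0 tape=y[y]x   (P,y)→(Q,_,→)
state=Q head=1 tape=y_[x]   (Q,x)→(S,z,←)
state=S head=0 tape=y[_]z
No transition is defined for (S, _); M halts in state S.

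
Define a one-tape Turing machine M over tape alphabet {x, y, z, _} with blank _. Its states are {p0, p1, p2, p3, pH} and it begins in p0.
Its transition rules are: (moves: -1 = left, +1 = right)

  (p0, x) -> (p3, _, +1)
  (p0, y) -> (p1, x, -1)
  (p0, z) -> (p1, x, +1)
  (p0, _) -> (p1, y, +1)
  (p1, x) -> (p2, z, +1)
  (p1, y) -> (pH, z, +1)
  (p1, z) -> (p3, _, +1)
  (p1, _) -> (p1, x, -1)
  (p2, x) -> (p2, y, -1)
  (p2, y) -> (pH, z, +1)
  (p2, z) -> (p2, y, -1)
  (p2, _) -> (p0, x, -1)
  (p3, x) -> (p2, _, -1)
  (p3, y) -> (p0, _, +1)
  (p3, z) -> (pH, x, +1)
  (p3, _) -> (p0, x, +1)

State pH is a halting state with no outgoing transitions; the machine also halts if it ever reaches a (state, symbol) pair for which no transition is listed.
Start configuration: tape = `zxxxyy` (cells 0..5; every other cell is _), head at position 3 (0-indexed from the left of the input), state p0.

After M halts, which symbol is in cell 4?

x

state=p0 head=3 tape=__zxx[x]yy   (p0,x)→(p3,_,+1)
state=p3 head=4 tape=__zxx_[y]y   (p3,y)→(p0,_,+1)
state=p0 head=5 tape=__zxx__[y]   (p0,y)→(p1,x,-1)
state=p1 head=4 tape=__zxx_[_]x   (p1,_)→(p1,x,-1)
state=p1 head=3 tape=__zxx[_]xx   (p1,_)→(p1,x,-1)
state=p1 head=2 tape=__zx[x]xxx   (p1,x)→(p2,z,+1)
state=p2 head=3 tape=__zxz[x]xx   (p2,x)→(p2,y,-1)
state=p2 head=2 tape=__zx[z]yxx   (p2,z)→(p2,y,-1)
state=p2 head=1 tape=__z[x]yyxx   (p2,x)→(p2,y,-1)
state=p2 head=0 tape=__[z]yyyxx   (p2,z)→(p2,y,-1)
state=p2 head=-1 tape=_[_]yyyyxx   (p2,_)→(p0,x,-1)
state=p0 head=-2 tape=[_]xyyyyxx   (p0,_)→(p1,y,+1)
state=p1 head=-1 tape=y[x]yyyyxx   (p1,x)→(p2,z,+1)
state=p2 head=0 tape=yz[y]yyyxx   (p2,y)→(pH,z,+1)
state=pH head=1 tape=yzz[y]yyxx
Cell 4 holds x when M halts.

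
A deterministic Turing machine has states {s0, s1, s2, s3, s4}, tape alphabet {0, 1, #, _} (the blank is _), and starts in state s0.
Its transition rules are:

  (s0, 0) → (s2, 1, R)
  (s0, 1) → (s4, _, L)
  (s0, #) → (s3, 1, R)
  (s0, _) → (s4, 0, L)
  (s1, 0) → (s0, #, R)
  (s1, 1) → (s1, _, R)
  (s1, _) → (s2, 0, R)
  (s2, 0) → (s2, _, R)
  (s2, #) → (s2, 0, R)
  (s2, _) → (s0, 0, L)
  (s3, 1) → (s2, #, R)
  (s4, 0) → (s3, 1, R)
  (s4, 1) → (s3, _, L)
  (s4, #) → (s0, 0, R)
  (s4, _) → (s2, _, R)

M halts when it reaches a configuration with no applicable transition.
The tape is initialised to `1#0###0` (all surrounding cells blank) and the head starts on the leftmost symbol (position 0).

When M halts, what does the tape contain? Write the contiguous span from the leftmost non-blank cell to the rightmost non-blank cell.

0_00100

s0 | __[1]#0###0_   read 1 → write _, move L, go to s4
s4 | _[_]_#0###0_   read _ → write _, move R, go to s2
s2 | __[_]#0###0_   read _ → write 0, move L, go to s0
s0 | _[_]0#0###0_   read _ → write 0, move L, go to s4
s4 | [_]00#0###0_   read _ → write _, move R, go to s2
s2 | _[0]0#0###0_   read 0 → write _, move R, go to s2
s2 | __[0]#0###0_   read 0 → write _, move R, go to s2
s2 | ___[#]0###0_   read # → write 0, move R, go to s2
s2 | ___0[0]###0_   read 0 → write _, move R, go to s2
s2 | ___0_[#]##0_   read # → write 0, move R, go to s2
s2 | ___0_0[#]#0_   read # → write 0, move R, go to s2
s2 | ___0_00[#]0_   read # → write 0, move R, go to s2
s2 | ___0_000[0]_   read 0 → write _, move R, go to s2
s2 | ___0_000_[_]   read _ → write 0, move L, go to s0
s0 | ___0_000[_]0   read _ → write 0, move L, go to s4
s4 | ___0_00[0]00   read 0 → write 1, move R, go to s3
s3 | ___0_001[0]0
The non-blank tape span at halt is 0_00100.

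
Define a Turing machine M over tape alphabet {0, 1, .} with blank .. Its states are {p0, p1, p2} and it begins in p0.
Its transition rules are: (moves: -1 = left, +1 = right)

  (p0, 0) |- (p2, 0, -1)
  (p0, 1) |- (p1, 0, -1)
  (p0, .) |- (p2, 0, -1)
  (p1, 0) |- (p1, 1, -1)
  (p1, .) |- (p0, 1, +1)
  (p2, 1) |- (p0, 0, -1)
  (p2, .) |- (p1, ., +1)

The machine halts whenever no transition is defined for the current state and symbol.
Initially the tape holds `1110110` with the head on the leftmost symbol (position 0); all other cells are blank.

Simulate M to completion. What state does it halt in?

p0 | ...[1]110110   read 1 → write 0, move -1, go to p1
p1 | ..[.]0110110   read . → write 1, move +1, go to p0
p0 | ..1[0]110110   read 0 → write 0, move -1, go to p2
p2 | ..[1]0110110   read 1 → write 0, move -1, go to p0
p0 | .[.]00110110   read . → write 0, move -1, go to p2
p2 | [.]000110110   read . → write ., move +1, go to p1
p1 | .[0]00110110   read 0 → write 1, move -1, go to p1
p1 | [.]100110110   read . → write 1, move +1, go to p0
p0 | 1[1]00110110   read 1 → write 0, move -1, go to p1
p1 | [1]000110110
No transition is defined for (p1, 1); M halts in state p1.

p1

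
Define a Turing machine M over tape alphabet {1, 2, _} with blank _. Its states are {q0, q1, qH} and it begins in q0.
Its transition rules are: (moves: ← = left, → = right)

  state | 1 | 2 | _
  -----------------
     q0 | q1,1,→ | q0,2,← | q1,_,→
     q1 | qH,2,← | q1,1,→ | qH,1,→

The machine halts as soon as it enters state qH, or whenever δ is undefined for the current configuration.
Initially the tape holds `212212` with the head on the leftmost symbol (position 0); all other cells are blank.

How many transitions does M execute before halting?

4

state=q0 head=0 tape=_[2]12212   (q0,2)→(q0,2,←)
state=q0 head=-1 tape=[_]212212   (q0,_)→(q1,_,→)
state=q1 head=0 tape=_[2]12212   (q1,2)→(q1,1,→)
state=q1 head=1 tape=_1[1]2212   (q1,1)→(qH,2,←)
state=qH head=0 tape=_[1]22212
M halts after 4 transitions.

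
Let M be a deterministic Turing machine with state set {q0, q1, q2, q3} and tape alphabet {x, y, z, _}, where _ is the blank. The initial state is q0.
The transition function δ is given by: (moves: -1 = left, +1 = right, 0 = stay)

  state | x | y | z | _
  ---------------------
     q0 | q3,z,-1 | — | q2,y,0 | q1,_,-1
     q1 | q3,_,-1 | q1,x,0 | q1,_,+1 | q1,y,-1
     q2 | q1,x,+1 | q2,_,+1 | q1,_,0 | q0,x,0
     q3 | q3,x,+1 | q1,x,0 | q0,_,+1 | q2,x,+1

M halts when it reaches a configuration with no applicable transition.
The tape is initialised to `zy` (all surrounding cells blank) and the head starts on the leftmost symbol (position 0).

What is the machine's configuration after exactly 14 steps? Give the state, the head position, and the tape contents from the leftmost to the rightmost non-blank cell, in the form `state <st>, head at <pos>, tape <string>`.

state=q0 head=0 tape=[z]y_   (q0,z)→(q2,y,0)
state=q2 head=0 tape=[y]y_   (q2,y)→(q2,_,+1)
state=q2 head=1 tape=_[y]_   (q2,y)→(q2,_,+1)
state=q2 head=2 tape=__[_]   (q2,_)→(q0,x,0)
state=q0 head=2 tape=__[x]   (q0,x)→(q3,z,-1)
state=q3 head=1 tape=_[_]z   (q3,_)→(q2,x,+1)
state=q2 head=2 tape=_x[z]   (q2,z)→(q1,_,0)
state=q1 head=2 tape=_x[_]   (q1,_)→(q1,y,-1)
state=q1 head=1 tape=_[x]y   (q1,x)→(q3,_,-1)
state=q3 head=0 tape=[_]_y   (q3,_)→(q2,x,+1)
state=q2 head=1 tape=x[_]y   (q2,_)→(q0,x,0)
state=q0 head=1 tape=x[x]y   (q0,x)→(q3,z,-1)
state=q3 head=0 tape=[x]zy   (q3,x)→(q3,x,+1)
state=q3 head=1 tape=x[z]y   (q3,z)→(q0,_,+1)
state=q0 head=2 tape=x_[y]
After 14 steps: state q0, head at 2, tape x_y.

state q0, head at 2, tape x_y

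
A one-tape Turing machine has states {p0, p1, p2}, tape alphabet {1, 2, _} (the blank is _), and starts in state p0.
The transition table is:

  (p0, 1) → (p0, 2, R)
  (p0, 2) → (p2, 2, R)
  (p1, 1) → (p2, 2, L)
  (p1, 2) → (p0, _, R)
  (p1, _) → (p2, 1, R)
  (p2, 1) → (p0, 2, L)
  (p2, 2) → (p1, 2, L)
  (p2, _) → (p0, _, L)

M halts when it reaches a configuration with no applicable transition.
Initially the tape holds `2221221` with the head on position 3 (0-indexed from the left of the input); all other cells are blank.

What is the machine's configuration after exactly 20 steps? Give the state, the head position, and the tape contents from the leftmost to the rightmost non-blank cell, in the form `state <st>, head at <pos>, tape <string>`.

state p2, head at 7, tape 2222__2

state=p0 head=3 tape=222[1]221_   (p0,1)→(p0,2,R)
state=p0 head=4 tape=2222[2]21_   (p0,2)→(p2,2,R)
state=p2 head=5 tape=22222[2]1_   (p2,2)→(p1,2,L)
state=p1 head=4 tape=2222[2]21_   (p1,2)→(p0,_,R)
state=p0 head=5 tape=2222_[2]1_   (p0,2)→(p2,2,R)
state=p2 head=6 tape=2222_2[1]_   (p2,1)→(p0,2,L)
state=p0 head=5 tape=2222_[2]2_   (p0,2)→(p2,2,R)
state=p2 head=6 tape=2222_2[2]_   (p2,2)→(p1,2,L)
state=p1 head=5 tape=2222_[2]2_   (p1,2)→(p0,_,R)
state=p0 head=6 tape=2222__[2]_   (p0,2)→(p2,2,R)
state=p2 head=7 tape=2222__2[_]   (p2,_)→(p0,_,L)
state=p0 head=6 tape=2222__[2]_   (p0,2)→(p2,2,R)
state=p2 head=7 tape=2222__2[_]   (p2,_)→(p0,_,L)
state=p0 head=6 tape=2222__[2]_   (p0,2)→(p2,2,R)
state=p2 head=7 tape=2222__2[_]   (p2,_)→(p0,_,L)
state=p0 head=6 tape=2222__[2]_   (p0,2)→(p2,2,R)
state=p2 head=7 tape=2222__2[_]   (p2,_)→(p0,_,L)
state=p0 head=6 tape=2222__[2]_   (p0,2)→(p2,2,R)
state=p2 head=7 tape=2222__2[_]   (p2,_)→(p0,_,L)
state=p0 head=6 tape=2222__[2]_   (p0,2)→(p2,2,R)
state=p2 head=7 tape=2222__2[_]
After 20 steps: state p2, head at 7, tape 2222__2.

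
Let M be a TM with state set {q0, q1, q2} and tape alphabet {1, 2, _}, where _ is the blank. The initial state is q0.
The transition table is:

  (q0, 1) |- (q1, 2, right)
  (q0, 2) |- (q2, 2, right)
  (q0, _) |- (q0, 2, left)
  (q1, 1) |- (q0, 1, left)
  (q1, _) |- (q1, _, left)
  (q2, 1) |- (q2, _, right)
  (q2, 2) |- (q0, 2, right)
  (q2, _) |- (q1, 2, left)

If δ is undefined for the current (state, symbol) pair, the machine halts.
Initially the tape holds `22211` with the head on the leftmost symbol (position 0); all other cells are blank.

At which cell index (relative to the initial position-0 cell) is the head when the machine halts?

2

state=q0 head=0 tape=[2]2211_   (q0,2)→(q2,2,right)
state=q2 head=1 tape=2[2]211_   (q2,2)→(q0,2,right)
state=q0 head=2 tape=22[2]11_   (q0,2)→(q2,2,right)
state=q2 head=3 tape=222[1]1_   (q2,1)→(q2,_,right)
state=q2 head=4 tape=222_[1]_   (q2,1)→(q2,_,right)
state=q2 head=5 tape=222__[_]   (q2,_)→(q1,2,left)
state=q1 head=4 tape=222_[_]2   (q1,_)→(q1,_,left)
state=q1 head=3 tape=222[_]_2   (q1,_)→(q1,_,left)
state=q1 head=2 tape=22[2]__2
At halt the head is at cell 2.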